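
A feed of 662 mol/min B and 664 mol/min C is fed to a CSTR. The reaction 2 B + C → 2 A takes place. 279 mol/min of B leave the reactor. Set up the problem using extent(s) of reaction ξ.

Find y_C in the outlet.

0.416

For B: n = n₀ − 2ξ → 279 = 662 − 2ξ, giving ξ = 191.5 mol/min.
Outlet amounts (n = n₀ + ν ξ):
  B: 662 − 2(191.5) = 279
  C: 664 − 1(191.5) = 472.5
  A: 0 + 2(191.5) = 383
Total out = 1134 mol/min; y_C = 472.5 / 1134 = 0.4165.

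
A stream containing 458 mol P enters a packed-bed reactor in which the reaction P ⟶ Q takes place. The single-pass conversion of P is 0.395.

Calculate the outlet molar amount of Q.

181 mol

P reacted = 0.395 × 458 = 180.9 mol; ν_P = −1, so ξ = 180.9/1 = 180.9 mol.
Outlet amounts (n = n₀ + ν ξ):
  P: 458 − 1(180.9) = 277.1
  Q: 0 + 1(180.9) = 180.9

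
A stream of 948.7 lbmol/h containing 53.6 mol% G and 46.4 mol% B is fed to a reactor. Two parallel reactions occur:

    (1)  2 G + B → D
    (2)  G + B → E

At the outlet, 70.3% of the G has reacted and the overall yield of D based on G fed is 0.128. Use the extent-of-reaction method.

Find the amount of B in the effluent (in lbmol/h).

Yield of D: 1ξ₁ / 508.5 = 0.128 → ξ₁ = 65.09 lbmol/h.
Conversion of G: 2ξ₁ + 1ξ₂ = 0.703 × 508.5 = 357.5 → ξ₂ = 227.3 lbmol/h.
Outlet amounts (n = n₀ + Σ ν·ξ):
  G: 508.5 − 2(65.09) − 1(227.3) = 151
  B: 440.2 − 1(65.09) − 1(227.3) = 147.8
  D: 0 + 1(65.09) = 65.09
  E: 0 + 1(227.3) = 227.3

148 lbmol/h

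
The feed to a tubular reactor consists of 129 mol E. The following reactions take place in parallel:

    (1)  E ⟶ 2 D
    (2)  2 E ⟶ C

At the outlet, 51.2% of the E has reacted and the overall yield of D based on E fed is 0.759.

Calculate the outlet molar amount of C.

Yield of D: 2ξ₁ / 129 = 0.759 → ξ₁ = 48.96 mol.
Conversion of E: 1ξ₁ + 2ξ₂ = 0.512 × 129 = 66.05 → ξ₂ = 8.546 mol.
Outlet amounts (n = n₀ + Σ ν·ξ):
  E: 129 − 1(48.96) − 2(8.546) = 62.95
  D: 0 + 2(48.96) = 97.91
  C: 0 + 1(8.546) = 8.546

8.55 mol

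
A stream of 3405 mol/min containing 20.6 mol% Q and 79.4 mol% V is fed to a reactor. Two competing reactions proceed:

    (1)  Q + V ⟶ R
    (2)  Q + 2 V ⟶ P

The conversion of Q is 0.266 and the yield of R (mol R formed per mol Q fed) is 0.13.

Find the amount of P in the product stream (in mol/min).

Yield of R: 1ξ₁ / 701.4 = 0.13 → ξ₁ = 91.19 mol/min.
Conversion of Q: 1ξ₁ + 1ξ₂ = 0.266 × 701.4 = 186.6 → ξ₂ = 95.39 mol/min.
Outlet amounts (n = n₀ + Σ ν·ξ):
  Q: 701.4 − 1(91.19) − 1(95.39) = 514.8
  V: 2704 − 1(91.19) − 2(95.39) = 2422
  R: 0 + 1(91.19) = 91.19
  P: 0 + 1(95.39) = 95.39

95.4 mol/min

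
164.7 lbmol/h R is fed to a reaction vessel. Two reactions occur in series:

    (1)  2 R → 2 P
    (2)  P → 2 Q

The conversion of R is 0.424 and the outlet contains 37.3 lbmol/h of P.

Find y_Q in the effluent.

0.33

Conversion of R: R consumed = 2ξ₁ = 0.424 × 164.7 → ξ₁ = 34.92 lbmol/h.
P balance: n_P = 0 + 2ξ₁ − 1ξ₂ = 37.3 → ξ₂ = (2·34.92 − 37.3)/1 = 32.53 lbmol/h.
Outlet amounts (n = n₀ + Σ ν·ξ):
  R: 164.7 − 2(34.92) = 94.87
  P: 0 + 2(34.92) − 1(32.53) = 37.3
  Q: 0 + 2(32.53) = 65.07
Total out = 197.2 lbmol/h; y_Q = 65.07 / 197.2 = 0.3299.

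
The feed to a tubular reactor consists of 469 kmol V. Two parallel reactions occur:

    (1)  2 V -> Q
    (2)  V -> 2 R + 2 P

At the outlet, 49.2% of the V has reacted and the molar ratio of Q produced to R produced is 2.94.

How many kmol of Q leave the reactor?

Conversion of V: V consumed = 0.492 × 469 = 230.7 kmol = 2ξ₁ + 1ξ₂.
Selectivity: 1ξ₁ / (2ξ₂) = 2.94 → ξ₁ = 5.88 ξ₂.
Substitute: (2·5.88 + 1) ξ₂ = 230.7 → ξ₂ = 18.08 kmol, ξ₁ = 106.3 kmol.
Outlet amounts (n = n₀ + Σ ν·ξ):
  V: 469 − 2(106.3) − 1(18.08) = 238.3
  Q: 0 + 1(106.3) = 106.3
  R: 0 + 2(18.08) = 36.17
  P: 0 + 2(18.08) = 36.17

106 kmol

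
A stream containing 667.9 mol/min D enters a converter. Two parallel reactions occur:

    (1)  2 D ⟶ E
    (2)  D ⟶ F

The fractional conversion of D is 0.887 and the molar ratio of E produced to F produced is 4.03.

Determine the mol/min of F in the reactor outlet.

Conversion of D: D consumed = 0.887 × 667.9 = 592.4 mol/min = 2ξ₁ + 1ξ₂.
Selectivity: 1ξ₁ / (1ξ₂) = 4.03 → ξ₁ = 4.03 ξ₂.
Substitute: (2·4.03 + 1) ξ₂ = 592.4 → ξ₂ = 65.39 mol/min, ξ₁ = 263.5 mol/min.
Outlet amounts (n = n₀ + Σ ν·ξ):
  D: 667.9 − 2(263.5) − 1(65.39) = 75.47
  E: 0 + 1(263.5) = 263.5
  F: 0 + 1(65.39) = 65.39

65.4 mol/min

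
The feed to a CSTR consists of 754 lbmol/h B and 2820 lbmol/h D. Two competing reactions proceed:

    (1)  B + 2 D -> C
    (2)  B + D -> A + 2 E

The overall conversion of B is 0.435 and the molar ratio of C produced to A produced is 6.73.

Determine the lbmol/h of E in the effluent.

84.9 lbmol/h

Conversion of B: B consumed = 0.435 × 754 = 328 lbmol/h = 1ξ₁ + 1ξ₂.
Selectivity: 1ξ₁ / (1ξ₂) = 6.73 → ξ₁ = 6.73 ξ₂.
Substitute: (1·6.73 + 1) ξ₂ = 328 → ξ₂ = 42.43 lbmol/h, ξ₁ = 285.6 lbmol/h.
Outlet amounts (n = n₀ + Σ ν·ξ):
  B: 754 − 1(285.6) − 1(42.43) = 426
  D: 2820 − 2(285.6) − 1(42.43) = 2206
  C: 0 + 1(285.6) = 285.6
  A: 0 + 1(42.43) = 42.43
  E: 0 + 2(42.43) = 84.86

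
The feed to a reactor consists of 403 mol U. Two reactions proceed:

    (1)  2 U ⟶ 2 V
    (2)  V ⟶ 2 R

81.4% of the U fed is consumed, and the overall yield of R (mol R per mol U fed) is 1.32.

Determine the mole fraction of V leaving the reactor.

0.0928

Conversion of U: U consumed = 2ξ₁ = 0.814 × 403 → ξ₁ = 164 mol.
Yield of R: 2ξ₂ / 403 = 1.32 → ξ₂ = 266 mol.
Outlet amounts (n = n₀ + Σ ν·ξ):
  U: 403 − 2(164) = 74.96
  V: 0 + 2(164) − 1(266) = 62.06
  R: 0 + 2(266) = 532
Total out = 669 mol; y_V = 62.06 / 669 = 0.09277.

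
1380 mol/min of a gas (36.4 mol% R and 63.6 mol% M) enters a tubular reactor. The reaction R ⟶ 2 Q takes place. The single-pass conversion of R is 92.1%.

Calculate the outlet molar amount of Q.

925 mol/min

R reacted = 0.921 × 502.3 = 462.6 mol/min; ν_R = −1, so ξ = 462.6/1 = 462.6 mol/min.
Outlet amounts (n = n₀ + ν ξ):
  R: 502.3 − 1(462.6) = 39.68
  Q: 0 + 2(462.6) = 925.3
  M: 877.7 (inert)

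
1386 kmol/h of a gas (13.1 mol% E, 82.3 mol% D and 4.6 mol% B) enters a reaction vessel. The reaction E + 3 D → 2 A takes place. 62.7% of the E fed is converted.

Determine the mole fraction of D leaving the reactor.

E reacted = 0.627 × 181.6 = 113.8 kmol/h; ν_E = −1, so ξ = 113.8/1 = 113.8 kmol/h.
Outlet amounts (n = n₀ + ν ξ):
  E: 181.6 − 1(113.8) = 67.72
  D: 1141 − 3(113.8) = 799.2
  A: 0 + 2(113.8) = 227.7
  B: 63.76 (inert)
Total out = 1158 kmol/h; y_D = 799.2 / 1158 = 0.6899.

0.69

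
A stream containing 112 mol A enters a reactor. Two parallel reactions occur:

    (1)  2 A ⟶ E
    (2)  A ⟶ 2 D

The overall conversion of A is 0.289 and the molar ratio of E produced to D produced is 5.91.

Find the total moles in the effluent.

Conversion of A: A consumed = 0.289 × 112 = 32.37 mol = 2ξ₁ + 1ξ₂.
Selectivity: 1ξ₁ / (2ξ₂) = 5.91 → ξ₁ = 11.82 ξ₂.
Substitute: (2·11.82 + 1) ξ₂ = 32.37 → ξ₂ = 1.314 mol, ξ₁ = 15.53 mol.
Outlet amounts (n = n₀ + Σ ν·ξ):
  A: 112 − 2(15.53) − 1(1.314) = 79.63
  E: 0 + 1(15.53) = 15.53
  D: 0 + 2(1.314) = 2.627
Total out = 79.63 + 15.53 + 2.627 = 97.79 mol.

97.8 mol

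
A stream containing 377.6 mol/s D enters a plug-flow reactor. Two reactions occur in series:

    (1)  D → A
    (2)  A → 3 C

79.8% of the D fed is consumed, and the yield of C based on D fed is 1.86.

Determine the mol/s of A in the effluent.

67.2 mol/s

Conversion of D: D consumed = 1ξ₁ = 0.798 × 377.6 → ξ₁ = 301.3 mol/s.
Yield of C: 3ξ₂ / 377.6 = 1.86 → ξ₂ = 234.1 mol/s.
Outlet amounts (n = n₀ + Σ ν·ξ):
  D: 377.6 − 1(301.3) = 76.28
  A: 0 + 1(301.3) − 1(234.1) = 67.21
  C: 0 + 3(234.1) = 702.3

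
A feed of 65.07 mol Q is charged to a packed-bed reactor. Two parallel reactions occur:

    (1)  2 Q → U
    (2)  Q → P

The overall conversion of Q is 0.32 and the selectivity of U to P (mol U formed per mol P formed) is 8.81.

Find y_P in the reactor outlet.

0.0203

Conversion of Q: Q consumed = 0.32 × 65.07 = 20.82 mol = 2ξ₁ + 1ξ₂.
Selectivity: 1ξ₁ / (1ξ₂) = 8.81 → ξ₁ = 8.81 ξ₂.
Substitute: (2·8.81 + 1) ξ₂ = 20.82 → ξ₂ = 1.118 mol, ξ₁ = 9.852 mol.
Outlet amounts (n = n₀ + Σ ν·ξ):
  Q: 65.07 − 2(9.852) − 1(1.118) = 44.25
  U: 0 + 1(9.852) = 9.852
  P: 0 + 1(1.118) = 1.118
Total out = 55.22 mol; y_P = 1.118 / 55.22 = 0.02025.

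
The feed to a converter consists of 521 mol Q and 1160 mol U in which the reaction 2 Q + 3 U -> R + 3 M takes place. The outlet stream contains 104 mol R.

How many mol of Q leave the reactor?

For R: n = n₀ + 1ξ → 104 = 0 + 1ξ, giving ξ = 104 mol.
Outlet amounts (n = n₀ + ν ξ):
  Q: 521 − 2(104) = 313
  U: 1160 − 3(104) = 848
  R: 0 + 1(104) = 104
  M: 0 + 3(104) = 312

313 mol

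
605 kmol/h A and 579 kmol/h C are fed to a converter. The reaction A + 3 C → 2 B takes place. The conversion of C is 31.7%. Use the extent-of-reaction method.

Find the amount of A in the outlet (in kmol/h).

C reacted = 0.317 × 579 = 183.5 kmol/h; ν_C = −3, so ξ = 183.5/3 = 61.18 kmol/h.
Outlet amounts (n = n₀ + ν ξ):
  A: 605 − 1(61.18) = 543.8
  C: 579 − 3(61.18) = 395.5
  B: 0 + 2(61.18) = 122.4

544 kmol/h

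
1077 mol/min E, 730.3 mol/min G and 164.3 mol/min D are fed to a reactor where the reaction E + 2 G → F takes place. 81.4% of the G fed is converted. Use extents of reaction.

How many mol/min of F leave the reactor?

297 mol/min

G reacted = 0.814 × 730.3 = 594.5 mol/min; ν_G = −2, so ξ = 594.5/2 = 297.2 mol/min.
Outlet amounts (n = n₀ + ν ξ):
  E: 1077 − 1(297.2) = 779.8
  G: 730.3 − 2(297.2) = 135.8
  F: 0 + 1(297.2) = 297.2
  D: 164.3 (inert)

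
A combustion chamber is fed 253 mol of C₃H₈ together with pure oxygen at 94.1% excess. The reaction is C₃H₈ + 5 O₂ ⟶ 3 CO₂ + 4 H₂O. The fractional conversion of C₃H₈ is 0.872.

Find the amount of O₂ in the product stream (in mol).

1350 mol

Stoichiometric O₂ = 5 × 253 = 1265 mol; O₂ fed = 1265 × 1.941 = 2455 mol.
Fuel reacted = 0.872 × 253 → ξ = 220.6 mol.
Outlet (n = n₀ + ν ξ):
  C₃H₈: 253 − 1(220.6) = 32.38
  O₂: 2455 − 5(220.6) = 1352
  CO₂: 0 + 3(220.6) = 661.8
  H₂O: 0 + 4(220.6) = 882.5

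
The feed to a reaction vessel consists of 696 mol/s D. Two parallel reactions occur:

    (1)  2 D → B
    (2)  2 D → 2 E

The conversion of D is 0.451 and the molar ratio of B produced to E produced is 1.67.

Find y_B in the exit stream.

Conversion of D: D consumed = 0.451 × 696 = 313.9 mol/s = 2ξ₁ + 2ξ₂.
Selectivity: 1ξ₁ / (2ξ₂) = 1.67 → ξ₁ = 3.34 ξ₂.
Substitute: (2·3.34 + 2) ξ₂ = 313.9 → ξ₂ = 36.16 mol/s, ξ₁ = 120.8 mol/s.
Outlet amounts (n = n₀ + Σ ν·ξ):
  D: 696 − 2(120.8) − 2(36.16) = 382.1
  B: 0 + 1(120.8) = 120.8
  E: 0 + 2(36.16) = 72.33
Total out = 575.2 mol/s; y_B = 120.8 / 575.2 = 0.21.

0.21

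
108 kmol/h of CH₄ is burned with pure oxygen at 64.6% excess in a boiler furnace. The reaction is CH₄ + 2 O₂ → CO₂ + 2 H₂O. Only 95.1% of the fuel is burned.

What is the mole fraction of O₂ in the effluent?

0.324

Stoichiometric O₂ = 2 × 108 = 216 kmol/h; O₂ fed = 216 × 1.646 = 355.5 kmol/h.
Fuel reacted = 0.951 × 108 → ξ = 102.7 kmol/h.
Outlet (n = n₀ + ν ξ):
  CH₄: 108 − 1(102.7) = 5.292
  O₂: 355.5 − 2(102.7) = 150.1
  CO₂: 0 + 1(102.7) = 102.7
  H₂O: 0 + 2(102.7) = 205.4
Total out = 463.5 kmol/h; y_O₂ = 150.1 / 463.5 = 0.3239.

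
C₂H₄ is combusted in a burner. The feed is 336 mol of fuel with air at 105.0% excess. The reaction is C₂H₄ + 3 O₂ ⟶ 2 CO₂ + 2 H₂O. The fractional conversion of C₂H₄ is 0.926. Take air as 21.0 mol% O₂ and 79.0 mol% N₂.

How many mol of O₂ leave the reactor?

Stoichiometric O₂ = 3 × 336 = 1008 mol; O₂ fed = 1008 × 2.050 = 2066 mol.
N₂ fed = 2066 × 79/21 = 7774 mol.
Fuel reacted = 0.926 × 336 → ξ = 311.1 mol.
Outlet (n = n₀ + ν ξ):
  C₂H₄: 336 − 1(311.1) = 24.86
  O₂: 2066 − 3(311.1) = 1133
  N₂: 7774 (inert)
  CO₂: 0 + 2(311.1) = 622.3
  H₂O: 0 + 2(311.1) = 622.3

1130 mol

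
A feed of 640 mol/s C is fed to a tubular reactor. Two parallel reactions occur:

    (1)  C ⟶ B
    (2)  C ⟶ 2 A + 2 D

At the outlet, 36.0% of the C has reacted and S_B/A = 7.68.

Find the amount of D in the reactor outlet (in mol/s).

Conversion of C: C consumed = 0.36 × 640 = 230.4 mol/s = 1ξ₁ + 1ξ₂.
Selectivity: 1ξ₁ / (2ξ₂) = 7.68 → ξ₁ = 15.36 ξ₂.
Substitute: (1·15.36 + 1) ξ₂ = 230.4 → ξ₂ = 14.08 mol/s, ξ₁ = 216.3 mol/s.
Outlet amounts (n = n₀ + Σ ν·ξ):
  C: 640 − 1(216.3) − 1(14.08) = 409.6
  B: 0 + 1(216.3) = 216.3
  A: 0 + 2(14.08) = 28.17
  D: 0 + 2(14.08) = 28.17

28.2 mol/s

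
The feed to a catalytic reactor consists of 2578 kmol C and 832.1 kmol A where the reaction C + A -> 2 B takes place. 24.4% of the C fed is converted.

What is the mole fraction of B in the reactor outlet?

C reacted = 0.244 × 2578 = 629 kmol; ν_C = −1, so ξ = 629/1 = 629 kmol.
Outlet amounts (n = n₀ + ν ξ):
  C: 2578 − 1(629) = 1949
  A: 832.1 − 1(629) = 203.1
  B: 0 + 2(629) = 1258
Total out = 3410 kmol; y_B = 1258 / 3410 = 0.3689.

0.369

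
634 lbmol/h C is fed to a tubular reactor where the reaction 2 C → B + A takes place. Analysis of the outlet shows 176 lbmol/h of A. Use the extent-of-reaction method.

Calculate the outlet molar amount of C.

For A: n = n₀ + 1ξ → 176 = 0 + 1ξ, giving ξ = 176 lbmol/h.
Outlet amounts (n = n₀ + ν ξ):
  C: 634 − 2(176) = 282
  B: 0 + 1(176) = 176
  A: 0 + 1(176) = 176

282 lbmol/h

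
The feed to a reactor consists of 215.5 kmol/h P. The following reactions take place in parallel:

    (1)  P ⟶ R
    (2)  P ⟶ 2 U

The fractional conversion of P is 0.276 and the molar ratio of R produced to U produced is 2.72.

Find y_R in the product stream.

Conversion of P: P consumed = 0.276 × 215.5 = 59.48 kmol/h = 1ξ₁ + 1ξ₂.
Selectivity: 1ξ₁ / (2ξ₂) = 2.72 → ξ₁ = 5.44 ξ₂.
Substitute: (1·5.44 + 1) ξ₂ = 59.48 → ξ₂ = 9.236 kmol/h, ξ₁ = 50.24 kmol/h.
Outlet amounts (n = n₀ + Σ ν·ξ):
  P: 215.5 − 1(50.24) − 1(9.236) = 156
  R: 0 + 1(50.24) = 50.24
  U: 0 + 2(9.236) = 18.47
Total out = 224.7 kmol/h; y_R = 50.24 / 224.7 = 0.2236.

0.224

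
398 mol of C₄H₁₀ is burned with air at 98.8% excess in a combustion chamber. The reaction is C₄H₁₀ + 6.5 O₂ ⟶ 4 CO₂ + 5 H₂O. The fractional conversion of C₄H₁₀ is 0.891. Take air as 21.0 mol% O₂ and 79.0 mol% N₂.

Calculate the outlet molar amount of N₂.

19300 mol

Stoichiometric O₂ = 6.5 × 398 = 2587 mol; O₂ fed = 2587 × 1.988 = 5143 mol.
N₂ fed = 5143 × 79/21 = 19350 mol.
Fuel reacted = 0.891 × 398 → ξ = 354.6 mol.
Outlet (n = n₀ + ν ξ):
  C₄H₁₀: 398 − 1(354.6) = 43.38
  O₂: 5143 − 6.5(354.6) = 2838
  N₂: 19350 (inert)
  CO₂: 0 + 4(354.6) = 1418
  H₂O: 0 + 5(354.6) = 1773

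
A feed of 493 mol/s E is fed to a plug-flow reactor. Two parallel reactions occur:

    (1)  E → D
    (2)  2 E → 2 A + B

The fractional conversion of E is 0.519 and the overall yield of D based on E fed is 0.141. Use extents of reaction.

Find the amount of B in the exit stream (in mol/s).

Yield of D: 1ξ₁ / 493 = 0.141 → ξ₁ = 69.51 mol/s.
Conversion of E: 1ξ₁ + 2ξ₂ = 0.519 × 493 = 255.9 → ξ₂ = 93.18 mol/s.
Outlet amounts (n = n₀ + Σ ν·ξ):
  E: 493 − 1(69.51) − 2(93.18) = 237.1
  D: 0 + 1(69.51) = 69.51
  A: 0 + 2(93.18) = 186.4
  B: 0 + 1(93.18) = 93.18

93.2 mol/s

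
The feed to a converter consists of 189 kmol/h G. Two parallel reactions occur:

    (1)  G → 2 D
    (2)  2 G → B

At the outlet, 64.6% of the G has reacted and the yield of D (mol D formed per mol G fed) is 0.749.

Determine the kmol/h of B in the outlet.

25.7 kmol/h

Yield of D: 2ξ₁ / 189 = 0.749 → ξ₁ = 70.78 kmol/h.
Conversion of G: 1ξ₁ + 2ξ₂ = 0.646 × 189 = 122.1 → ξ₂ = 25.66 kmol/h.
Outlet amounts (n = n₀ + Σ ν·ξ):
  G: 189 − 1(70.78) − 2(25.66) = 66.91
  D: 0 + 2(70.78) = 141.6
  B: 0 + 1(25.66) = 25.66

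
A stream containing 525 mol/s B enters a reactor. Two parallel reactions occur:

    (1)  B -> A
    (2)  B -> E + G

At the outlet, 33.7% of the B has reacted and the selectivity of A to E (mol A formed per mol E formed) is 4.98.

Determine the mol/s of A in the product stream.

Conversion of B: B consumed = 0.337 × 525 = 176.9 mol/s = 1ξ₁ + 1ξ₂.
Selectivity: 1ξ₁ / (1ξ₂) = 4.98 → ξ₁ = 4.98 ξ₂.
Substitute: (1·4.98 + 1) ξ₂ = 176.9 → ξ₂ = 29.59 mol/s, ξ₁ = 147.3 mol/s.
Outlet amounts (n = n₀ + Σ ν·ξ):
  B: 525 − 1(147.3) − 1(29.59) = 348.1
  A: 0 + 1(147.3) = 147.3
  E: 0 + 1(29.59) = 29.59
  G: 0 + 1(29.59) = 29.59

147 mol/s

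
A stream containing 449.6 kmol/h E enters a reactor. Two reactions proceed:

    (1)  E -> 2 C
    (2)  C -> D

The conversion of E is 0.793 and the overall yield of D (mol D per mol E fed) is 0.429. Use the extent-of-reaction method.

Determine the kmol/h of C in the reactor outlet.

Conversion of E: E consumed = 1ξ₁ = 0.793 × 449.6 → ξ₁ = 356.5 kmol/h.
Yield of D: 1ξ₂ / 449.6 = 0.429 → ξ₂ = 192.9 kmol/h.
Outlet amounts (n = n₀ + Σ ν·ξ):
  E: 449.6 − 1(356.5) = 93.07
  C: 0 + 2(356.5) − 1(192.9) = 520.2
  D: 0 + 1(192.9) = 192.9

520 kmol/h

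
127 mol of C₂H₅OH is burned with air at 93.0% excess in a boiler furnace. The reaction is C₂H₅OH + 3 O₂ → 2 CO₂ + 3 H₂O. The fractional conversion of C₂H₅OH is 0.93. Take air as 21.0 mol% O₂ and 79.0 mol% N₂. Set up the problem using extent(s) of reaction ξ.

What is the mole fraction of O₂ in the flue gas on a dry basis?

Stoichiometric O₂ = 3 × 127 = 381 mol; O₂ fed = 381 × 1.930 = 735.3 mol.
N₂ fed = 735.3 × 79/21 = 2766 mol.
Fuel reacted = 0.93 × 127 → ξ = 118.1 mol.
Outlet (n = n₀ + ν ξ):
  C₂H₅OH: 127 − 1(118.1) = 8.89
  O₂: 735.3 − 3(118.1) = 381
  N₂: 2766 (inert)
  CO₂: 0 + 2(118.1) = 236.2
  H₂O: 0 + 3(118.1) = 354.3
Dry total = 3392 mol; y_O₂ (dry) = 381 / 3392 = 0.1123.

0.112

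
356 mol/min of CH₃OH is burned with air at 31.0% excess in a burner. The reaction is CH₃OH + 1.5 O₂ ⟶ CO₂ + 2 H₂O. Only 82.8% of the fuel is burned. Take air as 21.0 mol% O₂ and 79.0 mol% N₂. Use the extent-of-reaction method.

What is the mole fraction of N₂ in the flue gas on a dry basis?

Stoichiometric O₂ = 1.5 × 356 = 534 mol/min; O₂ fed = 534 × 1.310 = 699.5 mol/min.
N₂ fed = 699.5 × 79/21 = 2632 mol/min.
Fuel reacted = 0.828 × 356 → ξ = 294.8 mol/min.
Outlet (n = n₀ + ν ξ):
  CH₃OH: 356 − 1(294.8) = 61.23
  O₂: 699.5 − 1.5(294.8) = 257.4
  N₂: 2632 (inert)
  CO₂: 0 + 1(294.8) = 294.8
  H₂O: 0 + 2(294.8) = 589.5
Dry total = 3245 mol/min; y_N₂ (dry) = 2632 / 3245 = 0.811.

0.811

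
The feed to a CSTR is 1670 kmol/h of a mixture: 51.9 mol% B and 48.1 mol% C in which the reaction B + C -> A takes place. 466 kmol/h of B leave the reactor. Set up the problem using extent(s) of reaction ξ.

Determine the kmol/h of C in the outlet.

For B: n = n₀ − 1ξ → 466 = 866.7 − 1ξ, giving ξ = 400.7 kmol/h.
Outlet amounts (n = n₀ + ν ξ):
  B: 866.7 − 1(400.7) = 466
  C: 803.3 − 1(400.7) = 402.5
  A: 0 + 1(400.7) = 400.7

403 kmol/h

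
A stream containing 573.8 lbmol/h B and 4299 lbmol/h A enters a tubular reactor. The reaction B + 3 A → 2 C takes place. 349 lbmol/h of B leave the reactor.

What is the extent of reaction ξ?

For B: n = n₀ − 1ξ → 349 = 573.8 − 1ξ, giving ξ = 224.8 lbmol/h.
Outlet amounts (n = n₀ + ν ξ):
  B: 573.8 − 1(224.8) = 349
  A: 4299 − 3(224.8) = 3625
  C: 0 + 2(224.8) = 449.6

ξ = 225 lbmol/h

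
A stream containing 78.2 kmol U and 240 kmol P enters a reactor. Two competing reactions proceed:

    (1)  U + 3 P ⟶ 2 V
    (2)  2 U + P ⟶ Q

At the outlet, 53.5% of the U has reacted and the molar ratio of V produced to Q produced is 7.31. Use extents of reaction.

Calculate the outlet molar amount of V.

54.1 kmol

Conversion of U: U consumed = 0.535 × 78.2 = 41.84 kmol = 1ξ₁ + 2ξ₂.
Selectivity: 2ξ₁ / (1ξ₂) = 7.31 → ξ₁ = 3.655 ξ₂.
Substitute: (1·3.655 + 2) ξ₂ = 41.84 → ξ₂ = 7.398 kmol, ξ₁ = 27.04 kmol.
Outlet amounts (n = n₀ + Σ ν·ξ):
  U: 78.2 − 1(27.04) − 2(7.398) = 36.36
  P: 240 − 3(27.04) − 1(7.398) = 151.5
  V: 0 + 2(27.04) = 54.08
  Q: 0 + 1(7.398) = 7.398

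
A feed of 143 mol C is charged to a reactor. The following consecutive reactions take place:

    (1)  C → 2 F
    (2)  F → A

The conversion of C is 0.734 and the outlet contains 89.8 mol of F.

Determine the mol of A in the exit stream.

Conversion of C: C consumed = 1ξ₁ = 0.734 × 143 → ξ₁ = 105 mol.
F balance: n_F = 0 + 2ξ₁ − 1ξ₂ = 89.8 → ξ₂ = (2·105 − 89.8)/1 = 120.1 mol.
Outlet amounts (n = n₀ + Σ ν·ξ):
  C: 143 − 1(105) = 38.04
  F: 0 + 2(105) − 1(120.1) = 89.8
  A: 0 + 1(120.1) = 120.1

120 mol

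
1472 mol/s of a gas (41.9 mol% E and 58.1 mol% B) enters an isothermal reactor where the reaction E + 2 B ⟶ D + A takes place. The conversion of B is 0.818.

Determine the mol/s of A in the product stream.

350 mol/s

B reacted = 0.818 × 855.2 = 699.6 mol/s; ν_B = −2, so ξ = 699.6/2 = 349.8 mol/s.
Outlet amounts (n = n₀ + ν ξ):
  E: 616.8 − 1(349.8) = 267
  B: 855.2 − 2(349.8) = 155.7
  D: 0 + 1(349.8) = 349.8
  A: 0 + 1(349.8) = 349.8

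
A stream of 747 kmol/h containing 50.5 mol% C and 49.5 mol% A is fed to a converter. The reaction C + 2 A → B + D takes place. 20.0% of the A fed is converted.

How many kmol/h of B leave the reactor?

A reacted = 0.2 × 369.8 = 73.95 kmol/h; ν_A = −2, so ξ = 73.95/2 = 36.98 kmol/h.
Outlet amounts (n = n₀ + ν ξ):
  C: 377.2 − 1(36.98) = 340.3
  A: 369.8 − 2(36.98) = 295.8
  B: 0 + 1(36.98) = 36.98
  D: 0 + 1(36.98) = 36.98

37 kmol/h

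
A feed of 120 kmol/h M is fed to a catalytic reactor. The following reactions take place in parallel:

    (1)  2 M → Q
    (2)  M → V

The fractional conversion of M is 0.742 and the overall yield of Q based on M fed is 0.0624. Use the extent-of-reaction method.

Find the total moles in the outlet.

113 kmol/h

Yield of Q: 1ξ₁ / 120 = 0.0624 → ξ₁ = 7.488 kmol/h.
Conversion of M: 2ξ₁ + 1ξ₂ = 0.742 × 120 = 89.04 → ξ₂ = 74.06 kmol/h.
Outlet amounts (n = n₀ + Σ ν·ξ):
  M: 120 − 2(7.488) − 1(74.06) = 30.96
  Q: 0 + 1(7.488) = 7.488
  V: 0 + 1(74.06) = 74.06
Total out = 30.96 + 7.488 + 74.06 = 112.5 kmol/h.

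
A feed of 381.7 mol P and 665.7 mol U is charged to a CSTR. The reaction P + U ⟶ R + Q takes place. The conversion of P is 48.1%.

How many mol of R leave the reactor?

184 mol

P reacted = 0.481 × 381.7 = 183.6 mol; ν_P = −1, so ξ = 183.6/1 = 183.6 mol.
Outlet amounts (n = n₀ + ν ξ):
  P: 381.7 − 1(183.6) = 198.1
  U: 665.7 − 1(183.6) = 482.1
  R: 0 + 1(183.6) = 183.6
  Q: 0 + 1(183.6) = 183.6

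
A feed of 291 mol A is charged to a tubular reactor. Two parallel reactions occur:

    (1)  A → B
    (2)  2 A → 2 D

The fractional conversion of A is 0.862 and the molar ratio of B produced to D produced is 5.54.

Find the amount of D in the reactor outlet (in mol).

Conversion of A: A consumed = 0.862 × 291 = 250.8 mol = 1ξ₁ + 2ξ₂.
Selectivity: 1ξ₁ / (2ξ₂) = 5.54 → ξ₁ = 11.08 ξ₂.
Substitute: (1·11.08 + 2) ξ₂ = 250.8 → ξ₂ = 19.18 mol, ξ₁ = 212.5 mol.
Outlet amounts (n = n₀ + Σ ν·ξ):
  A: 291 − 1(212.5) − 2(19.18) = 40.16
  B: 0 + 1(212.5) = 212.5
  D: 0 + 2(19.18) = 38.36

38.4 mol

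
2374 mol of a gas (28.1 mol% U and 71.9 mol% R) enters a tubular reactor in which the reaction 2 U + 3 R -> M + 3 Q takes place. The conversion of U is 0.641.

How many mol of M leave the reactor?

U reacted = 0.641 × 667.1 = 427.6 mol; ν_U = −2, so ξ = 427.6/2 = 213.8 mol.
Outlet amounts (n = n₀ + ν ξ):
  U: 667.1 − 2(213.8) = 239.5
  R: 1707 − 3(213.8) = 1065
  M: 0 + 1(213.8) = 213.8
  Q: 0 + 3(213.8) = 641.4

214 mol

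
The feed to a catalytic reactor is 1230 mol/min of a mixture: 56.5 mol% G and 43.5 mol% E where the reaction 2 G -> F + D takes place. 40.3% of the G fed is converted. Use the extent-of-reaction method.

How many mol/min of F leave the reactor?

G reacted = 0.403 × 695 = 280.1 mol/min; ν_G = −2, so ξ = 280.1/2 = 140 mol/min.
Outlet amounts (n = n₀ + ν ξ):
  G: 695 − 2(140) = 414.9
  F: 0 + 1(140) = 140
  D: 0 + 1(140) = 140
  E: 535 (inert)

140 mol/min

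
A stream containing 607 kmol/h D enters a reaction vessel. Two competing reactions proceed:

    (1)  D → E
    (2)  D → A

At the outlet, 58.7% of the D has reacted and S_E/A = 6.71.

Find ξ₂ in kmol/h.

ξ₂ = 46.2 kmol/h

Conversion of D: D consumed = 0.587 × 607 = 356.3 kmol/h = 1ξ₁ + 1ξ₂.
Selectivity: 1ξ₁ / (1ξ₂) = 6.71 → ξ₁ = 6.71 ξ₂.
Substitute: (1·6.71 + 1) ξ₂ = 356.3 → ξ₂ = 46.21 kmol/h, ξ₁ = 310.1 kmol/h.
Outlet amounts (n = n₀ + Σ ν·ξ):
  D: 607 − 1(310.1) − 1(46.21) = 250.7
  E: 0 + 1(310.1) = 310.1
  A: 0 + 1(46.21) = 46.21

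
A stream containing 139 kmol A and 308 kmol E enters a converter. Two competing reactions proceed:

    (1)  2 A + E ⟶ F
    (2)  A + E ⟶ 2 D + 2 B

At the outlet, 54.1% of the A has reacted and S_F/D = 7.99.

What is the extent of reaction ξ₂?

Conversion of A: A consumed = 0.541 × 139 = 75.2 kmol = 2ξ₁ + 1ξ₂.
Selectivity: 1ξ₁ / (2ξ₂) = 7.99 → ξ₁ = 15.98 ξ₂.
Substitute: (2·15.98 + 1) ξ₂ = 75.2 → ξ₂ = 2.282 kmol, ξ₁ = 36.46 kmol.
Outlet amounts (n = n₀ + Σ ν·ξ):
  A: 139 − 2(36.46) − 1(2.282) = 63.8
  E: 308 − 1(36.46) − 1(2.282) = 269.3
  F: 0 + 1(36.46) = 36.46
  D: 0 + 2(2.282) = 4.563
  B: 0 + 2(2.282) = 4.563

ξ₂ = 2.28 kmol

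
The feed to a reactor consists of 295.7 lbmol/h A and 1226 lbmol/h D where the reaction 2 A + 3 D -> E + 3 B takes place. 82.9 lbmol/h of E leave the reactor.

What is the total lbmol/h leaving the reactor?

For E: n = n₀ + 1ξ → 82.9 = 0 + 1ξ, giving ξ = 82.9 lbmol/h.
Outlet amounts (n = n₀ + ν ξ):
  A: 295.7 − 2(82.9) = 129.9
  D: 1226 − 3(82.9) = 977.3
  E: 0 + 1(82.9) = 82.9
  B: 0 + 3(82.9) = 248.7
Total out = 129.9 + 977.3 + 82.9 + 248.7 = 1439 lbmol/h.

1440 lbmol/h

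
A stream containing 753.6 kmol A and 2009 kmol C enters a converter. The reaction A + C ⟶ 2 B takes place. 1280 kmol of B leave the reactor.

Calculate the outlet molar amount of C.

For B: n = n₀ + 2ξ → 1280 = 0 + 2ξ, giving ξ = 640 kmol.
Outlet amounts (n = n₀ + ν ξ):
  A: 753.6 − 1(640) = 113.6
  C: 2009 − 1(640) = 1369
  B: 0 + 2(640) = 1280

1370 kmol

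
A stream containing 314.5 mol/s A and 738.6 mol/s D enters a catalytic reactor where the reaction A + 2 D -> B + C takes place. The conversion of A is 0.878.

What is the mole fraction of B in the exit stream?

A reacted = 0.878 × 314.5 = 276.1 mol/s; ν_A = −1, so ξ = 276.1/1 = 276.1 mol/s.
Outlet amounts (n = n₀ + ν ξ):
  A: 314.5 − 1(276.1) = 38.37
  D: 738.6 − 2(276.1) = 186.3
  B: 0 + 1(276.1) = 276.1
  C: 0 + 1(276.1) = 276.1
Total out = 777 mol/s; y_B = 276.1 / 777 = 0.3554.

0.355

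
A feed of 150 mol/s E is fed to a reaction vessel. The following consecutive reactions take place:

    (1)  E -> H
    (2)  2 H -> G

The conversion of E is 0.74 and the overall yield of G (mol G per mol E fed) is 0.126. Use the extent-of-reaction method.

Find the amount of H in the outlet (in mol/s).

Conversion of E: E consumed = 1ξ₁ = 0.74 × 150 → ξ₁ = 111 mol/s.
Yield of G: 1ξ₂ / 150 = 0.126 → ξ₂ = 18.9 mol/s.
Outlet amounts (n = n₀ + Σ ν·ξ):
  E: 150 − 1(111) = 39
  H: 0 + 1(111) − 2(18.9) = 73.2
  G: 0 + 1(18.9) = 18.9

73.2 mol/s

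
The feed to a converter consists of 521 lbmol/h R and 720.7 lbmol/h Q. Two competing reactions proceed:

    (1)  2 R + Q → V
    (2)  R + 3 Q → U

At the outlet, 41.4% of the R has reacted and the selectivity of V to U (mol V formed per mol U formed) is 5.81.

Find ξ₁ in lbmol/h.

ξ₁ = 99.3 lbmol/h

Conversion of R: R consumed = 0.414 × 521 = 215.7 lbmol/h = 2ξ₁ + 1ξ₂.
Selectivity: 1ξ₁ / (1ξ₂) = 5.81 → ξ₁ = 5.81 ξ₂.
Substitute: (2·5.81 + 1) ξ₂ = 215.7 → ξ₂ = 17.09 lbmol/h, ξ₁ = 99.3 lbmol/h.
Outlet amounts (n = n₀ + Σ ν·ξ):
  R: 521 − 2(99.3) − 1(17.09) = 305.3
  Q: 720.7 − 1(99.3) − 3(17.09) = 570.1
  V: 0 + 1(99.3) = 99.3
  U: 0 + 1(17.09) = 17.09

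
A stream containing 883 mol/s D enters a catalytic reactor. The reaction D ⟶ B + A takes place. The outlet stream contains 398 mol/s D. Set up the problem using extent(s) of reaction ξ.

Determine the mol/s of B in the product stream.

485 mol/s

For D: n = n₀ − 1ξ → 398 = 883 − 1ξ, giving ξ = 485 mol/s.
Outlet amounts (n = n₀ + ν ξ):
  D: 883 − 1(485) = 398
  B: 0 + 1(485) = 485
  A: 0 + 1(485) = 485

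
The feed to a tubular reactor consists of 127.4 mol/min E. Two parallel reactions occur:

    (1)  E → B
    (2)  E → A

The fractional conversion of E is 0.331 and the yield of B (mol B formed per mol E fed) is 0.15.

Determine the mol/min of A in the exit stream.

23.1 mol/min

Yield of B: 1ξ₁ / 127.4 = 0.15 → ξ₁ = 19.11 mol/min.
Conversion of E: 1ξ₁ + 1ξ₂ = 0.331 × 127.4 = 42.17 → ξ₂ = 23.06 mol/min.
Outlet amounts (n = n₀ + Σ ν·ξ):
  E: 127.4 − 1(19.11) − 1(23.06) = 85.23
  B: 0 + 1(19.11) = 19.11
  A: 0 + 1(23.06) = 23.06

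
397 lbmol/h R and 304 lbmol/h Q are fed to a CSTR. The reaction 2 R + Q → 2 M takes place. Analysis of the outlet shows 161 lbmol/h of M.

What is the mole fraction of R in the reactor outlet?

For M: n = n₀ + 2ξ → 161 = 0 + 2ξ, giving ξ = 80.5 lbmol/h.
Outlet amounts (n = n₀ + ν ξ):
  R: 397 − 2(80.5) = 236
  Q: 304 − 1(80.5) = 223.5
  M: 0 + 2(80.5) = 161
Total out = 620.5 lbmol/h; y_R = 236 / 620.5 = 0.3803.

0.38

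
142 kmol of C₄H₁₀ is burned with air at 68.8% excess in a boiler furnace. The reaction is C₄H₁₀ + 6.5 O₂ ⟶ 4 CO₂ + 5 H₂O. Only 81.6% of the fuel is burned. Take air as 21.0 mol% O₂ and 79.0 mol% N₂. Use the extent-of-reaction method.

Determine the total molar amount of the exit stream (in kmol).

7730 kmol

Stoichiometric O₂ = 6.5 × 142 = 923 kmol; O₂ fed = 923 × 1.688 = 1558 kmol.
N₂ fed = 1558 × 79/21 = 5861 kmol.
Fuel reacted = 0.816 × 142 → ξ = 115.9 kmol.
Outlet (n = n₀ + ν ξ):
  C₄H₁₀: 142 − 1(115.9) = 26.13
  O₂: 1558 − 6.5(115.9) = 804.9
  N₂: 5861 (inert)
  CO₂: 0 + 4(115.9) = 463.5
  H₂O: 0 + 5(115.9) = 579.4
Total out = 26.13 + 804.9 + 5861 + 463.5 + 579.4 = 7735 kmol.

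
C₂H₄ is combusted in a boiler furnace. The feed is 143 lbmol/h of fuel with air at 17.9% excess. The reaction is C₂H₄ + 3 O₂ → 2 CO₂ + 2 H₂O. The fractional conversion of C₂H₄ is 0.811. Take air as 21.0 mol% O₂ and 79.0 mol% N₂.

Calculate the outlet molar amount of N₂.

1900 lbmol/h

Stoichiometric O₂ = 3 × 143 = 429 lbmol/h; O₂ fed = 429 × 1.179 = 505.8 lbmol/h.
N₂ fed = 505.8 × 79/21 = 1903 lbmol/h.
Fuel reacted = 0.811 × 143 → ξ = 116 lbmol/h.
Outlet (n = n₀ + ν ξ):
  C₂H₄: 143 − 1(116) = 27.03
  O₂: 505.8 − 3(116) = 157.9
  N₂: 1903 (inert)
  CO₂: 0 + 2(116) = 231.9
  H₂O: 0 + 2(116) = 231.9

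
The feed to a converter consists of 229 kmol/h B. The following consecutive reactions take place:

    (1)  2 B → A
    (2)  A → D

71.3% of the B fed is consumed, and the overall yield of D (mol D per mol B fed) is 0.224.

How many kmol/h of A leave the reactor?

30.3 kmol/h

Conversion of B: B consumed = 2ξ₁ = 0.713 × 229 → ξ₁ = 81.64 kmol/h.
Yield of D: 1ξ₂ / 229 = 0.224 → ξ₂ = 51.3 kmol/h.
Outlet amounts (n = n₀ + Σ ν·ξ):
  B: 229 − 2(81.64) = 65.72
  A: 0 + 1(81.64) − 1(51.3) = 30.34
  D: 0 + 1(51.3) = 51.3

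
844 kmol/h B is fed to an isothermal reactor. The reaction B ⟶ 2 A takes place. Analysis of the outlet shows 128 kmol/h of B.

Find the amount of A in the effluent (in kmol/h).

For B: n = n₀ − 1ξ → 128 = 844 − 1ξ, giving ξ = 716 kmol/h.
Outlet amounts (n = n₀ + ν ξ):
  B: 844 − 1(716) = 128
  A: 0 + 2(716) = 1432

1430 kmol/h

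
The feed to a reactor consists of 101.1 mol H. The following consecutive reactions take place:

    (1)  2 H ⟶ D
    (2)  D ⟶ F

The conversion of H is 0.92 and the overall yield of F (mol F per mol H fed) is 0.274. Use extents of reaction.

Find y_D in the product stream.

Conversion of H: H consumed = 2ξ₁ = 0.92 × 101.1 → ξ₁ = 46.51 mol.
Yield of F: 1ξ₂ / 101.1 = 0.274 → ξ₂ = 27.7 mol.
Outlet amounts (n = n₀ + Σ ν·ξ):
  H: 101.1 − 2(46.51) = 8.088
  D: 0 + 1(46.51) − 1(27.7) = 18.8
  F: 0 + 1(27.7) = 27.7
Total out = 54.59 mol; y_D = 18.8 / 54.59 = 0.3444.

0.344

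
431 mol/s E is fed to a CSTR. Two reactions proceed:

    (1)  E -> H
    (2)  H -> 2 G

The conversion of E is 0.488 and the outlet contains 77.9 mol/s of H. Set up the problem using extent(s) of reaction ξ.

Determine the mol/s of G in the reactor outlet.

Conversion of E: E consumed = 1ξ₁ = 0.488 × 431 → ξ₁ = 210.3 mol/s.
H balance: n_H = 0 + 1ξ₁ − 1ξ₂ = 77.9 → ξ₂ = (1·210.3 − 77.9)/1 = 132.4 mol/s.
Outlet amounts (n = n₀ + Σ ν·ξ):
  E: 431 − 1(210.3) = 220.7
  H: 0 + 1(210.3) − 1(132.4) = 77.9
  G: 0 + 2(132.4) = 264.9

265 mol/s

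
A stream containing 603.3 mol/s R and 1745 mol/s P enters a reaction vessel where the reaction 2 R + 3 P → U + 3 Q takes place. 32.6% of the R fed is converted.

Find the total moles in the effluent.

R reacted = 0.326 × 603.3 = 196.7 mol/s; ν_R = −2, so ξ = 196.7/2 = 98.34 mol/s.
Outlet amounts (n = n₀ + ν ξ):
  R: 603.3 − 2(98.34) = 406.6
  P: 1745 − 3(98.34) = 1450
  U: 0 + 1(98.34) = 98.34
  Q: 0 + 3(98.34) = 295
Total out = 406.6 + 1450 + 98.34 + 295 = 2250 mol/s.

2250 mol/s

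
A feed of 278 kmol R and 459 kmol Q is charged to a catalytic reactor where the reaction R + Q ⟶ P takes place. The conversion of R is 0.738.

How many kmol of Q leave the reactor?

254 kmol

R reacted = 0.738 × 278 = 205.2 kmol; ν_R = −1, so ξ = 205.2/1 = 205.2 kmol.
Outlet amounts (n = n₀ + ν ξ):
  R: 278 − 1(205.2) = 72.84
  Q: 459 − 1(205.2) = 253.8
  P: 0 + 1(205.2) = 205.2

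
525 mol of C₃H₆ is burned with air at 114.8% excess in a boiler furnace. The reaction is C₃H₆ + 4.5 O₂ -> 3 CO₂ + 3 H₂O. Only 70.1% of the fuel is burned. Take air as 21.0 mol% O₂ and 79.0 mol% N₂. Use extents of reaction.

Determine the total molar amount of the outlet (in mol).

24900 mol

Stoichiometric O₂ = 4.5 × 525 = 2362 mol; O₂ fed = 2362 × 2.148 = 5075 mol.
N₂ fed = 5075 × 79/21 = 19090 mol.
Fuel reacted = 0.701 × 525 → ξ = 368 mol.
Outlet (n = n₀ + ν ξ):
  C₃H₆: 525 − 1(368) = 157
  O₂: 5075 − 4.5(368) = 3419
  N₂: 19090 (inert)
  CO₂: 0 + 3(368) = 1104
  H₂O: 0 + 3(368) = 1104
Total out = 157 + 3419 + 19090 + 1104 + 1104 = 24870 mol.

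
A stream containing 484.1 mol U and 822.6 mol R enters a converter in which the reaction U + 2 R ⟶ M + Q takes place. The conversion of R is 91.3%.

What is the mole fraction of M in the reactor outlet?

R reacted = 0.913 × 822.6 = 751 mol; ν_R = −2, so ξ = 751/2 = 375.5 mol.
Outlet amounts (n = n₀ + ν ξ):
  U: 484.1 − 1(375.5) = 108.6
  R: 822.6 − 2(375.5) = 71.57
  M: 0 + 1(375.5) = 375.5
  Q: 0 + 1(375.5) = 375.5
Total out = 931.2 mol; y_M = 375.5 / 931.2 = 0.4033.

0.403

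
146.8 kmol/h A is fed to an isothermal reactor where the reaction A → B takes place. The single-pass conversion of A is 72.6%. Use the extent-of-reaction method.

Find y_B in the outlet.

A reacted = 0.726 × 146.8 = 106.6 kmol/h; ν_A = −1, so ξ = 106.6/1 = 106.6 kmol/h.
Outlet amounts (n = n₀ + ν ξ):
  A: 146.8 − 1(106.6) = 40.22
  B: 0 + 1(106.6) = 106.6
Total out = 146.8 kmol/h; y_B = 106.6 / 146.8 = 0.726.

0.726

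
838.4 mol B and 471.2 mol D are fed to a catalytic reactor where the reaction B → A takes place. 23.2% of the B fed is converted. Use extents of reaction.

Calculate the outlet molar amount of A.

B reacted = 0.232 × 838.4 = 194.5 mol; ν_B = −1, so ξ = 194.5/1 = 194.5 mol.
Outlet amounts (n = n₀ + ν ξ):
  B: 838.4 − 1(194.5) = 643.9
  A: 0 + 1(194.5) = 194.5
  D: 471.2 (inert)

195 mol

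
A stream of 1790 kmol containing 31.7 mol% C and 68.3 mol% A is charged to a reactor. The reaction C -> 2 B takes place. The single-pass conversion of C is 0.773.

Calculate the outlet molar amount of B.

877 kmol

C reacted = 0.773 × 567.4 = 438.6 kmol; ν_C = −1, so ξ = 438.6/1 = 438.6 kmol.
Outlet amounts (n = n₀ + ν ξ):
  C: 567.4 − 1(438.6) = 128.8
  B: 0 + 2(438.6) = 877.2
  A: 1223 (inert)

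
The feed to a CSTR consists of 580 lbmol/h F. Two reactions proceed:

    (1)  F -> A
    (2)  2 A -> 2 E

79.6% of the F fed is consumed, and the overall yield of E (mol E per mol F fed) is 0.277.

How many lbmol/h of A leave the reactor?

301 lbmol/h

Conversion of F: F consumed = 1ξ₁ = 0.796 × 580 → ξ₁ = 461.7 lbmol/h.
Yield of E: 2ξ₂ / 580 = 0.277 → ξ₂ = 80.33 lbmol/h.
Outlet amounts (n = n₀ + Σ ν·ξ):
  F: 580 − 1(461.7) = 118.3
  A: 0 + 1(461.7) − 2(80.33) = 301
  E: 0 + 2(80.33) = 160.7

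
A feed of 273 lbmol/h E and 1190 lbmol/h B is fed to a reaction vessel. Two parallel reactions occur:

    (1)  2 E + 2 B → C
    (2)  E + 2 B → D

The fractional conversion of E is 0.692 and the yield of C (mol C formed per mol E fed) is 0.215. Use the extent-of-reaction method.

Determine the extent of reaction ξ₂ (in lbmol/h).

ξ₂ = 71.5 lbmol/h

Yield of C: 1ξ₁ / 273 = 0.215 → ξ₁ = 58.7 lbmol/h.
Conversion of E: 2ξ₁ + 1ξ₂ = 0.692 × 273 = 188.9 → ξ₂ = 71.53 lbmol/h.
Outlet amounts (n = n₀ + Σ ν·ξ):
  E: 273 − 2(58.7) − 1(71.53) = 84.08
  B: 1190 − 2(58.7) − 2(71.53) = 929.6
  C: 0 + 1(58.7) = 58.7
  D: 0 + 1(71.53) = 71.53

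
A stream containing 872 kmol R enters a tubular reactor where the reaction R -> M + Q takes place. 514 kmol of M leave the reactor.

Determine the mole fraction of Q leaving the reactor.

For M: n = n₀ + 1ξ → 514 = 0 + 1ξ, giving ξ = 514 kmol.
Outlet amounts (n = n₀ + ν ξ):
  R: 872 − 1(514) = 358
  M: 0 + 1(514) = 514
  Q: 0 + 1(514) = 514
Total out = 1386 kmol; y_Q = 514 / 1386 = 0.3709.

0.371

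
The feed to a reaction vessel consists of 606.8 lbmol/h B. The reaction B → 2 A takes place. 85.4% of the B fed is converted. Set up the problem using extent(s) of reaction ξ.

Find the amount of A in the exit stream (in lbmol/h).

1040 lbmol/h

B reacted = 0.854 × 606.8 = 518.2 lbmol/h; ν_B = −1, so ξ = 518.2/1 = 518.2 lbmol/h.
Outlet amounts (n = n₀ + ν ξ):
  B: 606.8 − 1(518.2) = 88.59
  A: 0 + 2(518.2) = 1036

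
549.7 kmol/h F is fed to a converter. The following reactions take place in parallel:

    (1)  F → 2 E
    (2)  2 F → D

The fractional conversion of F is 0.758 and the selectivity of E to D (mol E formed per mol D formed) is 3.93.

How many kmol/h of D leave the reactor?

105 kmol/h

Conversion of F: F consumed = 0.758 × 549.7 = 416.7 kmol/h = 1ξ₁ + 2ξ₂.
Selectivity: 2ξ₁ / (1ξ₂) = 3.93 → ξ₁ = 1.965 ξ₂.
Substitute: (1·1.965 + 2) ξ₂ = 416.7 → ξ₂ = 105.1 kmol/h, ξ₁ = 206.5 kmol/h.
Outlet amounts (n = n₀ + Σ ν·ξ):
  F: 549.7 − 1(206.5) − 2(105.1) = 133
  E: 0 + 2(206.5) = 413
  D: 0 + 1(105.1) = 105.1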